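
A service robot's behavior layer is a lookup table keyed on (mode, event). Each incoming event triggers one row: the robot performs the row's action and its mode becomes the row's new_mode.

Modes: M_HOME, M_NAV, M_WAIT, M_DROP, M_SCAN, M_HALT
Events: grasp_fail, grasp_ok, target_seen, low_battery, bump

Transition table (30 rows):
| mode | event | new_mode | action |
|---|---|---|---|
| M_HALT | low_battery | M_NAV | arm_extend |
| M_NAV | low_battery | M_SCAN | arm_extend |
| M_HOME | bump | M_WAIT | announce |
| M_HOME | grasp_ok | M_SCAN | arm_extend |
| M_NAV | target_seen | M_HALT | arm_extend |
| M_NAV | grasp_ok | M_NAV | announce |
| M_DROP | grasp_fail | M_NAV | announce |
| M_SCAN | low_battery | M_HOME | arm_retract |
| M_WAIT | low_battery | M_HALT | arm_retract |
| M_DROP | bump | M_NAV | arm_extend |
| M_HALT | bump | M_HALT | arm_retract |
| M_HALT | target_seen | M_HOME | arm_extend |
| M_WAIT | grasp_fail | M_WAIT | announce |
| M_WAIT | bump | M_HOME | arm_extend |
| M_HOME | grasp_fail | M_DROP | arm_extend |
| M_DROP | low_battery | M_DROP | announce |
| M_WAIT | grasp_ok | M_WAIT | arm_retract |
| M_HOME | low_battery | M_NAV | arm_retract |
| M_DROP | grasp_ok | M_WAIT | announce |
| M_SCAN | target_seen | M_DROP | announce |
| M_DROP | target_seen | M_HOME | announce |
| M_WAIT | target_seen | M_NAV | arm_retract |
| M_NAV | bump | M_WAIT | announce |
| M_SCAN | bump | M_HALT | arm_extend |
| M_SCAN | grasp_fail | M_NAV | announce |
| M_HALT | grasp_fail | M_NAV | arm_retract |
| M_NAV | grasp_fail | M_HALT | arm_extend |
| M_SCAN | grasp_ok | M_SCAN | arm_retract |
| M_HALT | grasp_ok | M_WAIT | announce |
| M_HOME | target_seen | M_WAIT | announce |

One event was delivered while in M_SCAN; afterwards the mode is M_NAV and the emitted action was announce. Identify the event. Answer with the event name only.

grasp_fail

try grasp_fail: (M_SCAN, grasp_fail) → (M_NAV, announce)  ← matches
try grasp_ok: (M_SCAN, grasp_ok) → (M_SCAN, arm_retract)
try target_seen: (M_SCAN, target_seen) → (M_DROP, announce)
try low_battery: (M_SCAN, low_battery) → (M_HOME, arm_retract)
try bump: (M_SCAN, bump) → (M_HALT, arm_extend)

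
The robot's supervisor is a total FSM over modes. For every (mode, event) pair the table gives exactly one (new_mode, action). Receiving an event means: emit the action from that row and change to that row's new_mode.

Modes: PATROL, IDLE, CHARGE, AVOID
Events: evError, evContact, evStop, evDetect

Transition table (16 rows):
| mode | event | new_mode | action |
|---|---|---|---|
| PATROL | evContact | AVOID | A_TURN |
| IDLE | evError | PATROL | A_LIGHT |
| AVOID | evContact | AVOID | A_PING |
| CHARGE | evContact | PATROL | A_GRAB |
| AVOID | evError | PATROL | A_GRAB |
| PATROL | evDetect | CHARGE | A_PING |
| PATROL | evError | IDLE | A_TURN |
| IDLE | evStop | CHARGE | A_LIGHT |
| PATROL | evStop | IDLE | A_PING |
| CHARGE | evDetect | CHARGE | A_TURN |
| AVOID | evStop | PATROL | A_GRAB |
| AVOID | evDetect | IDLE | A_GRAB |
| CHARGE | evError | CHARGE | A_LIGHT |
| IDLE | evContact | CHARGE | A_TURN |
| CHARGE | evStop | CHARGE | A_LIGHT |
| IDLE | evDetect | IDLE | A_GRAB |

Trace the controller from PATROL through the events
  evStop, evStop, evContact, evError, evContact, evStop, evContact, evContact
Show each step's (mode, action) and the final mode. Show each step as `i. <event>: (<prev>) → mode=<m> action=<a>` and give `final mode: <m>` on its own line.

final mode: AVOID

1. evStop: (PATROL) → mode=IDLE action=A_PING
2. evStop: (IDLE) → mode=CHARGE action=A_LIGHT
3. evContact: (CHARGE) → mode=PATROL action=A_GRAB
4. evError: (PATROL) → mode=IDLE action=A_TURN
5. evContact: (IDLE) → mode=CHARGE action=A_TURN
6. evStop: (CHARGE) → mode=CHARGE action=A_LIGHT
7. evContact: (CHARGE) → mode=PATROL action=A_GRAB
8. evContact: (PATROL) → mode=AVOID action=A_TURN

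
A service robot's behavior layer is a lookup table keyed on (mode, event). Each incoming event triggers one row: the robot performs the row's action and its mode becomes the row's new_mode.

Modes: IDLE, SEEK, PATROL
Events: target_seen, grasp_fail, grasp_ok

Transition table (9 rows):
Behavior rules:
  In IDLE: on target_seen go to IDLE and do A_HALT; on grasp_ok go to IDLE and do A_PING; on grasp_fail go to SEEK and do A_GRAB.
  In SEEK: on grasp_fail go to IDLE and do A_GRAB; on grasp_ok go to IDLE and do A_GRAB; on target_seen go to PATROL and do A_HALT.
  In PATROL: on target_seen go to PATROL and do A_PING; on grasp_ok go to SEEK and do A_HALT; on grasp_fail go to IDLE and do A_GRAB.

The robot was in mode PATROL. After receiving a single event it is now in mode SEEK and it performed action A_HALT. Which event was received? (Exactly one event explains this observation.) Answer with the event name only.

try target_seen: (PATROL, target_seen) → (PATROL, A_PING)
try grasp_fail: (PATROL, grasp_fail) → (IDLE, A_GRAB)
try grasp_ok: (PATROL, grasp_ok) → (SEEK, A_HALT)  ← matches

grasp_ok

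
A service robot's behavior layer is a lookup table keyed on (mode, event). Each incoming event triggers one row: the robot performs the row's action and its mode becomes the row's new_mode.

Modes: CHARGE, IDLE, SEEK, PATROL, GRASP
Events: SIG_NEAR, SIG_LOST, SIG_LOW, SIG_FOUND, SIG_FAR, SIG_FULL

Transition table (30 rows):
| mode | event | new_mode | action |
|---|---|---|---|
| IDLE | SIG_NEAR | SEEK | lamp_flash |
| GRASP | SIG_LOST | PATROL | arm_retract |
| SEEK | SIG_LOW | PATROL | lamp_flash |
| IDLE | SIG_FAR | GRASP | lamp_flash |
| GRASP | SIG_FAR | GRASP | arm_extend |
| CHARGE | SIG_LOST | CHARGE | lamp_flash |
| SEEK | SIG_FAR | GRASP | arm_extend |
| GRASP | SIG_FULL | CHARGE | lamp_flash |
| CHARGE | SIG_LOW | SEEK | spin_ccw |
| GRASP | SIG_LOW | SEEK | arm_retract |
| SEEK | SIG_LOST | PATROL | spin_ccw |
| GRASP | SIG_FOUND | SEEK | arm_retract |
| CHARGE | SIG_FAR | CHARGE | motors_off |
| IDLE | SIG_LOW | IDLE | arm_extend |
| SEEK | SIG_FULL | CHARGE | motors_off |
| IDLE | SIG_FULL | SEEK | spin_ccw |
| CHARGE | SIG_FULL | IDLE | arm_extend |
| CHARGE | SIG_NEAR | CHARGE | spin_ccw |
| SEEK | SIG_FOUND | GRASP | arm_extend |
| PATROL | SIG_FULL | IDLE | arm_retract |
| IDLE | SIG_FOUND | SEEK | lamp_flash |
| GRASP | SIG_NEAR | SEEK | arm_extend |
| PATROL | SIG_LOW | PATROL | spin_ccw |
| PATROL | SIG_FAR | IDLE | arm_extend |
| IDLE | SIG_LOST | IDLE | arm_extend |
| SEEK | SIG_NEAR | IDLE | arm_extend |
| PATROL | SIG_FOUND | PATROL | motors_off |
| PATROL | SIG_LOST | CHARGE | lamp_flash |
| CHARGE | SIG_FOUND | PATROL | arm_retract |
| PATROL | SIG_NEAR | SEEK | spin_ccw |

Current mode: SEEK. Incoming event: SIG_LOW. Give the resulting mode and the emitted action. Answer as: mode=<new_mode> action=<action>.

mode=PATROL action=lamp_flash

current mode = SEEK; filter table to that mode:
  (SEEK, SIG_LOW) → (PATROL, lamp_flash)  ← event matches
  (SEEK, SIG_FAR) → (GRASP, arm_extend)
  (SEEK, SIG_LOST) → (PATROL, spin_ccw)
  (SEEK, SIG_FULL) → (CHARGE, motors_off)
  (SEEK, SIG_FOUND) → (GRASP, arm_extend)
  (SEEK, SIG_NEAR) → (IDLE, arm_extend)
event = SIG_LOW selects (PATROL, lamp_flash)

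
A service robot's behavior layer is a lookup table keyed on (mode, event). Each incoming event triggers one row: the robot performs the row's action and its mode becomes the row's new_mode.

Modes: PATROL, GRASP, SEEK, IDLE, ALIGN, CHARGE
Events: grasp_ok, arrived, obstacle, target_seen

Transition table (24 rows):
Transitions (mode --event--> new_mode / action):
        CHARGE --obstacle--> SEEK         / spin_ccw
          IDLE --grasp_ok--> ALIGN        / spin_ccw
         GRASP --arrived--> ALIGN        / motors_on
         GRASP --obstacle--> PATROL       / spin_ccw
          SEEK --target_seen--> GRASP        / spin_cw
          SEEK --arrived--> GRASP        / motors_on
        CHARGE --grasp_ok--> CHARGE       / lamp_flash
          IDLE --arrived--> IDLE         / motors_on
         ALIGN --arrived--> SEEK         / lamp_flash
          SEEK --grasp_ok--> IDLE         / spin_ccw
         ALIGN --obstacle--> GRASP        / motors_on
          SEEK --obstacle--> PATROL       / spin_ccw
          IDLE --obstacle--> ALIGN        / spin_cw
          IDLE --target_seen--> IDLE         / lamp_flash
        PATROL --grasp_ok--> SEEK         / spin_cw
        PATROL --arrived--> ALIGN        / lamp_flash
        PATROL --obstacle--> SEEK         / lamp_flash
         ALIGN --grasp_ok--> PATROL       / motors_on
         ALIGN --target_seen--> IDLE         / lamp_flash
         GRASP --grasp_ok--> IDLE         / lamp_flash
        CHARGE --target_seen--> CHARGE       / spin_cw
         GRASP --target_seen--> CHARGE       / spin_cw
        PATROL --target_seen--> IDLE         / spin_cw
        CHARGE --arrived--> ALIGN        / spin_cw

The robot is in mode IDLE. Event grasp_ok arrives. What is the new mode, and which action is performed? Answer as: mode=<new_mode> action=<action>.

mode=ALIGN action=spin_ccw

current mode = IDLE; filter table to that mode:
  (IDLE, grasp_ok) → (ALIGN, spin_ccw)  ← event matches
  (IDLE, arrived) → (IDLE, motors_on)
  (IDLE, obstacle) → (ALIGN, spin_cw)
  (IDLE, target_seen) → (IDLE, lamp_flash)
event = grasp_ok selects (ALIGN, spin_ccw)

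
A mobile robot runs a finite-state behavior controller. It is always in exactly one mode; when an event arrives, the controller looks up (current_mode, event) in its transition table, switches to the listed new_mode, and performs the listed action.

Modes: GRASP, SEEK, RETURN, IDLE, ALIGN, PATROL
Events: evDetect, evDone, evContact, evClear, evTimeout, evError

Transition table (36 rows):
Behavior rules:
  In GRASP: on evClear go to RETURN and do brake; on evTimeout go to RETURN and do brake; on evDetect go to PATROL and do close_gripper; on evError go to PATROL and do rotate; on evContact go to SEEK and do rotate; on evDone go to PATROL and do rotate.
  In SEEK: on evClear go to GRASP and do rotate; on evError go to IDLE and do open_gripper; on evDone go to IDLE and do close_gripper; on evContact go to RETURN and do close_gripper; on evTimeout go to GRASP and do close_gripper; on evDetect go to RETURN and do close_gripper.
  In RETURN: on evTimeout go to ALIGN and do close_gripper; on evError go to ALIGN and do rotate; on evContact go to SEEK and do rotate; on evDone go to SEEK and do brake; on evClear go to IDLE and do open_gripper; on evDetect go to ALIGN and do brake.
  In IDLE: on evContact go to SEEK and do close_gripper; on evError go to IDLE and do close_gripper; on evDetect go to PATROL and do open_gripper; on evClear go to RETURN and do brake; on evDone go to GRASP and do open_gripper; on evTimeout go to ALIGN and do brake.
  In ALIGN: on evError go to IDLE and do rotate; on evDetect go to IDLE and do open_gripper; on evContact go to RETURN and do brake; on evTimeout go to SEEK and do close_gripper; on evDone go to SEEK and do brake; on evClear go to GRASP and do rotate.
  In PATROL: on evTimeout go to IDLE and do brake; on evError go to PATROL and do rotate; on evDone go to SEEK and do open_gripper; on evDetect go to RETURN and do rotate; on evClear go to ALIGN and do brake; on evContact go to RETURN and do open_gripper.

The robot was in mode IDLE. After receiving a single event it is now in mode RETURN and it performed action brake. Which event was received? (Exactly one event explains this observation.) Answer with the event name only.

evClear

try evDetect: (IDLE, evDetect) → (PATROL, open_gripper)
try evDone: (IDLE, evDone) → (GRASP, open_gripper)
try evContact: (IDLE, evContact) → (SEEK, close_gripper)
try evClear: (IDLE, evClear) → (RETURN, brake)  ← matches
try evTimeout: (IDLE, evTimeout) → (ALIGN, brake)
try evError: (IDLE, evError) → (IDLE, close_gripper)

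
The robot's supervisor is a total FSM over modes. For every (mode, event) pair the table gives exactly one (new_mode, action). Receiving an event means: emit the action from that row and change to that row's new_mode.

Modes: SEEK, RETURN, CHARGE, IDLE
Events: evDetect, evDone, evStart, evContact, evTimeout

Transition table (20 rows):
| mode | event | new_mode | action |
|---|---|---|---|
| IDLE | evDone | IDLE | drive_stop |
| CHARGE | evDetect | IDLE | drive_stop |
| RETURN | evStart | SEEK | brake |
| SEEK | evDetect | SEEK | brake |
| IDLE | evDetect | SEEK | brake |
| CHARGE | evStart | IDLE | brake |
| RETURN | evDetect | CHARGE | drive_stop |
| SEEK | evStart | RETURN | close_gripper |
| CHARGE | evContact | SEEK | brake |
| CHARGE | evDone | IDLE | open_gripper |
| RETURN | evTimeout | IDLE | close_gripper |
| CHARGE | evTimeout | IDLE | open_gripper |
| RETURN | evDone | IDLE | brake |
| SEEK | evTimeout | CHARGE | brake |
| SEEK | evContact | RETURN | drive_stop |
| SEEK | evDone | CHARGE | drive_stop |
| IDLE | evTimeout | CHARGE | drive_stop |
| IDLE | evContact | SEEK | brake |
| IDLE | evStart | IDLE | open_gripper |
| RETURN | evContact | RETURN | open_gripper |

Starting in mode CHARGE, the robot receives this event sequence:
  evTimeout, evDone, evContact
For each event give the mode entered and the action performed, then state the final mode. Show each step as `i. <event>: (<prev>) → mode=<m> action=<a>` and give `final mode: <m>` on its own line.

final mode: SEEK

1. evTimeout: (CHARGE) → mode=IDLE action=open_gripper
2. evDone: (IDLE) → mode=IDLE action=drive_stop
3. evContact: (IDLE) → mode=SEEK action=brake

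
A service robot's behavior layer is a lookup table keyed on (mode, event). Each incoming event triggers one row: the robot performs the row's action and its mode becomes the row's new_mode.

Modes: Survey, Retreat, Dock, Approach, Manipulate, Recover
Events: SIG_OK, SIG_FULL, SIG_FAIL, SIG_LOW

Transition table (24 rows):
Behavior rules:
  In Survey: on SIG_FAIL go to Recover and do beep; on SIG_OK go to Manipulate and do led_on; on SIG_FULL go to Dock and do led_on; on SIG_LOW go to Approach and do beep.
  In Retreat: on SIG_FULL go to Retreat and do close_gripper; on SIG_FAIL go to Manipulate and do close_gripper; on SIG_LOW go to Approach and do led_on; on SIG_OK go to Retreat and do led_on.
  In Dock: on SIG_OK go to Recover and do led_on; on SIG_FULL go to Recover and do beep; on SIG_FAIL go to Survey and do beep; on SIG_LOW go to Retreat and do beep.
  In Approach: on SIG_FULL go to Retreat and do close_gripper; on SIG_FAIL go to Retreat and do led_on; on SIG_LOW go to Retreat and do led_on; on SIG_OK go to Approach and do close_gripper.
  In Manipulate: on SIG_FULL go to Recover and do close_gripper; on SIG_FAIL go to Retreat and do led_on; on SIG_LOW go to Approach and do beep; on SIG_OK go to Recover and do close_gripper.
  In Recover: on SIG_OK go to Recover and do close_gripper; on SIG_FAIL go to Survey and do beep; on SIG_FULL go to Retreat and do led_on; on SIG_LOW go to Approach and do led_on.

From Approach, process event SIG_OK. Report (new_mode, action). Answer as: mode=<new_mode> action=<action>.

mode=Approach action=close_gripper

current mode = Approach; filter table to that mode:
  (Approach, SIG_FULL) → (Retreat, close_gripper)
  (Approach, SIG_FAIL) → (Retreat, led_on)
  (Approach, SIG_LOW) → (Retreat, led_on)
  (Approach, SIG_OK) → (Approach, close_gripper)  ← event matches
event = SIG_OK selects (Approach, close_gripper)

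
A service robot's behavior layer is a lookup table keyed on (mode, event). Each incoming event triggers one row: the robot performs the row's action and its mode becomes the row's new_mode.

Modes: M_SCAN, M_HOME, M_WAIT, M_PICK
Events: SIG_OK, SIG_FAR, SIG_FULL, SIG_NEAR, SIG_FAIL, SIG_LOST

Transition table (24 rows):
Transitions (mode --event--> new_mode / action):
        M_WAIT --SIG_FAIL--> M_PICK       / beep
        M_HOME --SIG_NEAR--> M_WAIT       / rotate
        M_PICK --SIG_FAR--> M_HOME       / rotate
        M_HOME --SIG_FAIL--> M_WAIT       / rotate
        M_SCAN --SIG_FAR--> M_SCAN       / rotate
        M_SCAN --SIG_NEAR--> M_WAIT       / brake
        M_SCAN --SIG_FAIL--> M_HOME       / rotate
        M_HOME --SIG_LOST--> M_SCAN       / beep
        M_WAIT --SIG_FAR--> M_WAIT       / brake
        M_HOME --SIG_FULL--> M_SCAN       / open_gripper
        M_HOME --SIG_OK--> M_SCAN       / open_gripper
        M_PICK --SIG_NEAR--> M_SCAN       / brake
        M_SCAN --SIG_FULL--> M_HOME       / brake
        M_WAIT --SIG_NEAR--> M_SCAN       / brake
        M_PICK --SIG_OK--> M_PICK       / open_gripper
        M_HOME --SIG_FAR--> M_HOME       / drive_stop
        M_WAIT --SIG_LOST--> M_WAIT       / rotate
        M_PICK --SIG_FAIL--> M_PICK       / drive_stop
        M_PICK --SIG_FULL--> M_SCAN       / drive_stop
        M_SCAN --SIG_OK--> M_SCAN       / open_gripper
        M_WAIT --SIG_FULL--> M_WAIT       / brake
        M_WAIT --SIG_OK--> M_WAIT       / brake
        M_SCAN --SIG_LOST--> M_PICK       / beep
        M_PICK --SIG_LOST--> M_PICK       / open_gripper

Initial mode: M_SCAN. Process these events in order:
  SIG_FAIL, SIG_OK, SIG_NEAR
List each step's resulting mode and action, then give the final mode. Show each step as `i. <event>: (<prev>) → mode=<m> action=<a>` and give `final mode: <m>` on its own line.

1. SIG_FAIL: (M_SCAN) → mode=M_HOME action=rotate
2. SIG_OK: (M_HOME) → mode=M_SCAN action=open_gripper
3. SIG_NEAR: (M_SCAN) → mode=M_WAIT action=brake

final mode: M_WAIT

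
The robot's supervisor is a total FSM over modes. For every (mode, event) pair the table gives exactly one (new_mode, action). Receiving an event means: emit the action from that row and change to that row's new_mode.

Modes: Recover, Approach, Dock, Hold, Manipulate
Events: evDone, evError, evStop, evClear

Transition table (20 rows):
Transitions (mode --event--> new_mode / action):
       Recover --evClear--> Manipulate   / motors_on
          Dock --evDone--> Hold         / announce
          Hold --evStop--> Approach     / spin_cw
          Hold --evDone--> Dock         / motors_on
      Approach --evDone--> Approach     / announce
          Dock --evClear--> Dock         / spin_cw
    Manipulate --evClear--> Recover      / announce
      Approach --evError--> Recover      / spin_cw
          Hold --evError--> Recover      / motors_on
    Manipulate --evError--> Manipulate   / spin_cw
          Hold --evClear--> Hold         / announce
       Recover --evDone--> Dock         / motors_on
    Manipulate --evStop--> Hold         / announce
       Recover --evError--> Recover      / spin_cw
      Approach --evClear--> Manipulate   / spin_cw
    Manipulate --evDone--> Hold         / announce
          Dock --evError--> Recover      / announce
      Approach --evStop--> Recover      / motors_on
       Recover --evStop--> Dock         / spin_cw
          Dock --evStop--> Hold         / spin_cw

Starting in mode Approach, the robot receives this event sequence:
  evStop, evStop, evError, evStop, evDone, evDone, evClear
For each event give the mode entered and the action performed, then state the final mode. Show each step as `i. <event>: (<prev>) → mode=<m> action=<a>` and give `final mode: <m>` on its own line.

final mode: Dock

1. evStop: (Approach) → mode=Recover action=motors_on
2. evStop: (Recover) → mode=Dock action=spin_cw
3. evError: (Dock) → mode=Recover action=announce
4. evStop: (Recover) → mode=Dock action=spin_cw
5. evDone: (Dock) → mode=Hold action=announce
6. evDone: (Hold) → mode=Dock action=motors_on
7. evClear: (Dock) → mode=Dock action=spin_cw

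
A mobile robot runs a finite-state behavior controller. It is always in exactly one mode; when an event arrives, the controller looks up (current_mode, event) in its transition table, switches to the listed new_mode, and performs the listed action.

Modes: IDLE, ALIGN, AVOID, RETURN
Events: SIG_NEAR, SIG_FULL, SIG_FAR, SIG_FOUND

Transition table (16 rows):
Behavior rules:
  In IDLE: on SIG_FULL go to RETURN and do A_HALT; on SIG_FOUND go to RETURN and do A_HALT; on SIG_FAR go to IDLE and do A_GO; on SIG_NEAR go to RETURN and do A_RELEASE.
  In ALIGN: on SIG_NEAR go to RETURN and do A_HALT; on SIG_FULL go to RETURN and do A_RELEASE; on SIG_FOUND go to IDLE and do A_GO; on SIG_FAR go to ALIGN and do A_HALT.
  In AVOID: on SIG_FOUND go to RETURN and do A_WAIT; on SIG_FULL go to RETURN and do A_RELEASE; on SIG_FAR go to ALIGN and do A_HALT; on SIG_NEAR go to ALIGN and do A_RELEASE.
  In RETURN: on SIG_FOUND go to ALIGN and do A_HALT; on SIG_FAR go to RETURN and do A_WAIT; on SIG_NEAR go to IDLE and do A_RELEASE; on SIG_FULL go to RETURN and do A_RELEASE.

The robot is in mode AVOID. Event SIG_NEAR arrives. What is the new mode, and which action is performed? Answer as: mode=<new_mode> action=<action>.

current mode = AVOID; filter table to that mode:
  (AVOID, SIG_FOUND) → (RETURN, A_WAIT)
  (AVOID, SIG_FULL) → (RETURN, A_RELEASE)
  (AVOID, SIG_FAR) → (ALIGN, A_HALT)
  (AVOID, SIG_NEAR) → (ALIGN, A_RELEASE)  ← event matches
event = SIG_NEAR selects (ALIGN, A_RELEASE)

mode=ALIGN action=A_RELEASE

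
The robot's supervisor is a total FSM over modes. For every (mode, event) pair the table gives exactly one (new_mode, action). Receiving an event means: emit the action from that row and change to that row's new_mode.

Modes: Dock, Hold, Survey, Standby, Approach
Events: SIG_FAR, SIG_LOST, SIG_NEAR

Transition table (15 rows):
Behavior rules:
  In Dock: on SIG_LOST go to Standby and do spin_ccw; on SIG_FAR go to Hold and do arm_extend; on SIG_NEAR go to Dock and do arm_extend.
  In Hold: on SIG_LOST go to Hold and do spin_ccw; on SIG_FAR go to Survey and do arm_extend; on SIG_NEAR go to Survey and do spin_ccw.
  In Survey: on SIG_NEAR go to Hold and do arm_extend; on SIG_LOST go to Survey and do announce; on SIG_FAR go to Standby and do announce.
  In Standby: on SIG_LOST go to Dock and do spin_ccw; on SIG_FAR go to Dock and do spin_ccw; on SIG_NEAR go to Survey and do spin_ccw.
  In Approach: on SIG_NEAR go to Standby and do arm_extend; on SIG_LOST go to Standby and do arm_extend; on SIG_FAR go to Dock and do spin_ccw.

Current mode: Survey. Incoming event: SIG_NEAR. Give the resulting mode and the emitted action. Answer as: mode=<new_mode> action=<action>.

mode=Hold action=arm_extend

current mode = Survey; filter table to that mode:
  (Survey, SIG_NEAR) → (Hold, arm_extend)  ← event matches
  (Survey, SIG_LOST) → (Survey, announce)
  (Survey, SIG_FAR) → (Standby, announce)
event = SIG_NEAR selects (Hold, arm_extend)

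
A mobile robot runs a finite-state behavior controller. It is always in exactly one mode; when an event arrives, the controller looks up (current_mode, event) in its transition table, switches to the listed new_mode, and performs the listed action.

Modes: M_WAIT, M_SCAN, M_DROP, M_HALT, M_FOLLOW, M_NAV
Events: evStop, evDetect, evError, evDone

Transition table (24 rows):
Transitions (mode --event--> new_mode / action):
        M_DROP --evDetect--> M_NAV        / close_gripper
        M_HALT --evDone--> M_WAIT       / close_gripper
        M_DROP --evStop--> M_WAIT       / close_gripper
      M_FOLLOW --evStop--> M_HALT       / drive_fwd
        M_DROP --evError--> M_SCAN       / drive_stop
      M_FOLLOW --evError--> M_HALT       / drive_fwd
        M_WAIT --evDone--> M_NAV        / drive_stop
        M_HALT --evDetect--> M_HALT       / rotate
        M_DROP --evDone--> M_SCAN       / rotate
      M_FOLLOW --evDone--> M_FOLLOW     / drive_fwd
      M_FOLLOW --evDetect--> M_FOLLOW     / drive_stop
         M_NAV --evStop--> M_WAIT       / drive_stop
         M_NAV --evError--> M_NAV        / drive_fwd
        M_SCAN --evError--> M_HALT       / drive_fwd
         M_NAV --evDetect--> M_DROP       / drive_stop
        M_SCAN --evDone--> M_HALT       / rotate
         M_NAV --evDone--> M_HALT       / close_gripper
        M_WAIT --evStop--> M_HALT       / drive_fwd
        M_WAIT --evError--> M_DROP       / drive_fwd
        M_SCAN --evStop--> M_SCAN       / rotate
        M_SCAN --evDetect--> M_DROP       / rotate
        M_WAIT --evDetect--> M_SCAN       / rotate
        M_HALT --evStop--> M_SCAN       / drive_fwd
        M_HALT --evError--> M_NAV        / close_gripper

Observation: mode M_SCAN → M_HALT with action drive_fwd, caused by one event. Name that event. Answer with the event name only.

evError

try evStop: (M_SCAN, evStop) → (M_SCAN, rotate)
try evDetect: (M_SCAN, evDetect) → (M_DROP, rotate)
try evError: (M_SCAN, evError) → (M_HALT, drive_fwd)  ← matches
try evDone: (M_SCAN, evDone) → (M_HALT, rotate)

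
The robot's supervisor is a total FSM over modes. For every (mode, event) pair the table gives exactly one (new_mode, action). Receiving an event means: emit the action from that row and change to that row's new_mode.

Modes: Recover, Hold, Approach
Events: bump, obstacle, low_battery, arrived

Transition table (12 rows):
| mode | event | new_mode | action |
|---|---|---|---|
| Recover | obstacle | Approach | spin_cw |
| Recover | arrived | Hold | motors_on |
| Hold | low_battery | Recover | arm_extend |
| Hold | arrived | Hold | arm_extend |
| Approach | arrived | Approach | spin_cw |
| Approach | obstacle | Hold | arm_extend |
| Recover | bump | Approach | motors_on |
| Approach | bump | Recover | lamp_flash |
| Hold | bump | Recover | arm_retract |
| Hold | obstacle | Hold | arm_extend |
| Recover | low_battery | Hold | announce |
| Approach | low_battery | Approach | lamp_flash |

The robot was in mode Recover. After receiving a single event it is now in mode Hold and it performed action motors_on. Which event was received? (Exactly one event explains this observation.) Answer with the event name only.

try bump: (Recover, bump) → (Approach, motors_on)
try obstacle: (Recover, obstacle) → (Approach, spin_cw)
try low_battery: (Recover, low_battery) → (Hold, announce)
try arrived: (Recover, arrived) → (Hold, motors_on)  ← matches

arrived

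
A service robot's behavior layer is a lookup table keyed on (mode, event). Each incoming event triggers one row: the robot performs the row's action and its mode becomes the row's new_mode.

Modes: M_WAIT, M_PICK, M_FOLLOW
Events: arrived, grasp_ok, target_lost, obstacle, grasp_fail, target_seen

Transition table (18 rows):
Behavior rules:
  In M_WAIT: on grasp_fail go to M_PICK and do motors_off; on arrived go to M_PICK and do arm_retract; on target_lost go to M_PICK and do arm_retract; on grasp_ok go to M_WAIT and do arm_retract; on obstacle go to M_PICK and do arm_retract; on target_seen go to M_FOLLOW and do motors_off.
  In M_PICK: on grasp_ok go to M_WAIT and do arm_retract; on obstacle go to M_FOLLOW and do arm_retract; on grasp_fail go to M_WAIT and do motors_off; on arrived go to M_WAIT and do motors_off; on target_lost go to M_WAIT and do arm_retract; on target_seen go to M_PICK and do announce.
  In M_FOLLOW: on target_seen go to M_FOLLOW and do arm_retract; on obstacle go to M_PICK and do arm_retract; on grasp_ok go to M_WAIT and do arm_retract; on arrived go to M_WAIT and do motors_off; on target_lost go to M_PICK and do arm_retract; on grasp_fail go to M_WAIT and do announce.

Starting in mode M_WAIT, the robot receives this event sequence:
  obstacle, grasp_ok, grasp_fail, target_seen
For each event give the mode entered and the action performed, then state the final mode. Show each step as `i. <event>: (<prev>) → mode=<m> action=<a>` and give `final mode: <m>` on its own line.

1. obstacle: (M_WAIT) → mode=M_PICK action=arm_retract
2. grasp_ok: (M_PICK) → mode=M_WAIT action=arm_retract
3. grasp_fail: (M_WAIT) → mode=M_PICK action=motors_off
4. target_seen: (M_PICK) → mode=M_PICK action=announce

final mode: M_PICK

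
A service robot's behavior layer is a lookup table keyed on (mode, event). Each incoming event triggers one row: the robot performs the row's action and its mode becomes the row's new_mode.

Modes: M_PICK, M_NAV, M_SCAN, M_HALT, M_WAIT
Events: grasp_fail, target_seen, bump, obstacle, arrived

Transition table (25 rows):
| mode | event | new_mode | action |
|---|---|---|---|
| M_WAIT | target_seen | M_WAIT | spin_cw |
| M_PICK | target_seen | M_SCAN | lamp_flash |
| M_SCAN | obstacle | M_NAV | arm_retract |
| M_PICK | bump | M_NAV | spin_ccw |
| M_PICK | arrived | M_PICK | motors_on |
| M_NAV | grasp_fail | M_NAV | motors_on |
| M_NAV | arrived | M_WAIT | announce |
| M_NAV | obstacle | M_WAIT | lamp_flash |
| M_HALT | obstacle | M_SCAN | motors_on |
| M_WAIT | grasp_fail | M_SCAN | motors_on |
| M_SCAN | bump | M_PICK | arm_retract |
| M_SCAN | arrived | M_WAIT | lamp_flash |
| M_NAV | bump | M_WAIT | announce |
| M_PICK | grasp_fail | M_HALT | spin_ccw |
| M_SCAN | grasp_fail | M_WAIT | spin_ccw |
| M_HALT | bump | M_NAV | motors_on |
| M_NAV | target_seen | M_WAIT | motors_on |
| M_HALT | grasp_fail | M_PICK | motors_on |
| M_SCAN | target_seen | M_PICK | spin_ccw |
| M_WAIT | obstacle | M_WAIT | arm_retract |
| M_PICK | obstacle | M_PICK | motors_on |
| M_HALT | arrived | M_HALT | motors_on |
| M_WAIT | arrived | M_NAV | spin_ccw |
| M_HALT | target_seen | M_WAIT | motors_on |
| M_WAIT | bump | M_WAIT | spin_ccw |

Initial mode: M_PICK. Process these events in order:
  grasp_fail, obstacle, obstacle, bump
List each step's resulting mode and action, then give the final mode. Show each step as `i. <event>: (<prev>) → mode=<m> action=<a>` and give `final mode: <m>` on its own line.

1. grasp_fail: (M_PICK) → mode=M_HALT action=spin_ccw
2. obstacle: (M_HALT) → mode=M_SCAN action=motors_on
3. obstacle: (M_SCAN) → mode=M_NAV action=arm_retract
4. bump: (M_NAV) → mode=M_WAIT action=announce

final mode: M_WAIT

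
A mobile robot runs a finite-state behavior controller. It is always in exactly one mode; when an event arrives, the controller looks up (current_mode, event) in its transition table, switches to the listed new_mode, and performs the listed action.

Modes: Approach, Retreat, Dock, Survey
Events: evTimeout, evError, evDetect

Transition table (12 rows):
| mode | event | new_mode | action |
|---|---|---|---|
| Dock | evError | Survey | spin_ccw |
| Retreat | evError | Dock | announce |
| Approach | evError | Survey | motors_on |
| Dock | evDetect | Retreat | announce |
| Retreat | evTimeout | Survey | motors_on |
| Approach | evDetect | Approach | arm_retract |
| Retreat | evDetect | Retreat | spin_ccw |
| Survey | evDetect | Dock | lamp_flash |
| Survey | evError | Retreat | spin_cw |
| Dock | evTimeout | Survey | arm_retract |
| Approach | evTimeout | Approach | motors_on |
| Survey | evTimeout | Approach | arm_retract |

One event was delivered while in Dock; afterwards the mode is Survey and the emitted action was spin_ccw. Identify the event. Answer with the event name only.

evError

try evTimeout: (Dock, evTimeout) → (Survey, arm_retract)
try evError: (Dock, evError) → (Survey, spin_ccw)  ← matches
try evDetect: (Dock, evDetect) → (Retreat, announce)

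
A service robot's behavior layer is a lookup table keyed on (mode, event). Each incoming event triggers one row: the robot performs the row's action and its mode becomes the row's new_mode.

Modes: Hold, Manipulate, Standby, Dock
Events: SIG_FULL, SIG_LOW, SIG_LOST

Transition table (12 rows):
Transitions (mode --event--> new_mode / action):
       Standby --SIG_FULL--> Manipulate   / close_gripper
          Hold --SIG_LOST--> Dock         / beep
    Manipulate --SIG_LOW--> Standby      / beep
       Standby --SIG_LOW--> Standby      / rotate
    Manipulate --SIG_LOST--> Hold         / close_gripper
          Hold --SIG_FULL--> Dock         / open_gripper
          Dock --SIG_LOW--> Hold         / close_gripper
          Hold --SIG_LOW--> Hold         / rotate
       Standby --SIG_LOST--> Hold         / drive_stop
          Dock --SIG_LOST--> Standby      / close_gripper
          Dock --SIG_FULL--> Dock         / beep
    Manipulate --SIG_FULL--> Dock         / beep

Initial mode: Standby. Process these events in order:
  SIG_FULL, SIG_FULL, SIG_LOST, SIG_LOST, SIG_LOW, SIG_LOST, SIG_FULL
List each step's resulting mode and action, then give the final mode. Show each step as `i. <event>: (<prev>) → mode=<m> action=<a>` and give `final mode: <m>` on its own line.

1. SIG_FULL: (Standby) → mode=Manipulate action=close_gripper
2. SIG_FULL: (Manipulate) → mode=Dock action=beep
3. SIG_LOST: (Dock) → mode=Standby action=close_gripper
4. SIG_LOST: (Standby) → mode=Hold action=drive_stop
5. SIG_LOW: (Hold) → mode=Hold action=rotate
6. SIG_LOST: (Hold) → mode=Dock action=beep
7. SIG_FULL: (Dock) → mode=Dock action=beep

final mode: Dock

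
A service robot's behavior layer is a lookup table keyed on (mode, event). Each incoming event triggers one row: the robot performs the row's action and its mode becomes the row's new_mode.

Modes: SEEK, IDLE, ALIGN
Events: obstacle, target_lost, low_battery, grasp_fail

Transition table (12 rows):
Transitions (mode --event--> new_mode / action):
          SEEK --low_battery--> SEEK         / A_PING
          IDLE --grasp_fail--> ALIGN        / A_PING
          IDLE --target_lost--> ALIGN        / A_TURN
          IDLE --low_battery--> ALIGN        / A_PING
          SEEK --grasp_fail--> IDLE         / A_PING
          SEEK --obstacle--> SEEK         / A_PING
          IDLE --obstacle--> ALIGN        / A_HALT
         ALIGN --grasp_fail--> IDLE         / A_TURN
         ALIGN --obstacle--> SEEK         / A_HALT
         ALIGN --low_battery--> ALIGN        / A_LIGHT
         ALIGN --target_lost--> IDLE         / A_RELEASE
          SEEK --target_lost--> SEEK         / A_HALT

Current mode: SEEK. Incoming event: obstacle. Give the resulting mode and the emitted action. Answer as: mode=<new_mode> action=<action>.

current mode = SEEK; filter table to that mode:
  (SEEK, low_battery) → (SEEK, A_PING)
  (SEEK, grasp_fail) → (IDLE, A_PING)
  (SEEK, obstacle) → (SEEK, A_PING)  ← event matches
  (SEEK, target_lost) → (SEEK, A_HALT)
event = obstacle selects (SEEK, A_PING)

mode=SEEK action=A_PING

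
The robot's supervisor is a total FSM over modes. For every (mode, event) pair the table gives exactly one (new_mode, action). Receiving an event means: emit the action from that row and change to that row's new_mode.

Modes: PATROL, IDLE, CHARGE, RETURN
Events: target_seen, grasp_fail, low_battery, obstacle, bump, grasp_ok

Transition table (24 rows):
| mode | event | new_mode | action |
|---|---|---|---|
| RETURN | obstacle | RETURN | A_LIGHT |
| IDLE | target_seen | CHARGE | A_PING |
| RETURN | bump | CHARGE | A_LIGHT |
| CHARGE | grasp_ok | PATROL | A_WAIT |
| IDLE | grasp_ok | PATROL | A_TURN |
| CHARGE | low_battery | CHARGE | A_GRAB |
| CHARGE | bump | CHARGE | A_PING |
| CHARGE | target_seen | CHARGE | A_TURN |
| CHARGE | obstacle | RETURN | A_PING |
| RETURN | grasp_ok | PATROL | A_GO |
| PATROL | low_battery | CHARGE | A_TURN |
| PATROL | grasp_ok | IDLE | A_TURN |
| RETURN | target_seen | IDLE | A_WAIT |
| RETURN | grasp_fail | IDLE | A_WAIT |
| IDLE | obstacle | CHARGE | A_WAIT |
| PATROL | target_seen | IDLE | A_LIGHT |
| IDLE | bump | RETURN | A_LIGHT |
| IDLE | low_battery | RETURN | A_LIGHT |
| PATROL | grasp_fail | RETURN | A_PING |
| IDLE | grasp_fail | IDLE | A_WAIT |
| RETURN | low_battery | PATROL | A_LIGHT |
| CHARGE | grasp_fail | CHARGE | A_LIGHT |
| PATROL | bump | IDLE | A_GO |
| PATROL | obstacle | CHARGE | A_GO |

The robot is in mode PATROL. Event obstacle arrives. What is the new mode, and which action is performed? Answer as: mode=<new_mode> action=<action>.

mode=CHARGE action=A_GO

current mode = PATROL; filter table to that mode:
  (PATROL, low_battery) → (CHARGE, A_TURN)
  (PATROL, grasp_ok) → (IDLE, A_TURN)
  (PATROL, target_seen) → (IDLE, A_LIGHT)
  (PATROL, grasp_fail) → (RETURN, A_PING)
  (PATROL, bump) → (IDLE, A_GO)
  (PATROL, obstacle) → (CHARGE, A_GO)  ← event matches
event = obstacle selects (CHARGE, A_GO)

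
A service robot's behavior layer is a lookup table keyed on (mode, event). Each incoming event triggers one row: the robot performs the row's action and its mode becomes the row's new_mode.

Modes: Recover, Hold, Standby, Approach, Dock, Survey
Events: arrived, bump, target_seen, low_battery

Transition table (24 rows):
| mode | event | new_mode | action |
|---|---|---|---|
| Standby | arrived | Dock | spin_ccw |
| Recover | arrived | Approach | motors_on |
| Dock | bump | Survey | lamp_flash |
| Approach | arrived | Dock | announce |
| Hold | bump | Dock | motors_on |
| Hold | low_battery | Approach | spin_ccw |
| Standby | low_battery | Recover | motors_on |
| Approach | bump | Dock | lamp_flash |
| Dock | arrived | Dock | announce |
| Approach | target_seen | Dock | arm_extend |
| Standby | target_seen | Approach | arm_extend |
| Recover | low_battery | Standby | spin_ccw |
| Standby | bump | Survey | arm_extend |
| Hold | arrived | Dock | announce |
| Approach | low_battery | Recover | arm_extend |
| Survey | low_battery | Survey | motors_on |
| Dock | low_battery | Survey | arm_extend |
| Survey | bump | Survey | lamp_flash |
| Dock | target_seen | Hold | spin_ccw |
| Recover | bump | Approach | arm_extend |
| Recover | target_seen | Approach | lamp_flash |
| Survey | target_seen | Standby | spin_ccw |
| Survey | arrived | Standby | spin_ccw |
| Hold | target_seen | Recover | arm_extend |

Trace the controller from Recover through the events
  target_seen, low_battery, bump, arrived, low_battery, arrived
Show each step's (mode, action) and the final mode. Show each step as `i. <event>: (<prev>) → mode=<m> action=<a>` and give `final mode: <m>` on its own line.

1. target_seen: (Recover) → mode=Approach action=lamp_flash
2. low_battery: (Approach) → mode=Recover action=arm_extend
3. bump: (Recover) → mode=Approach action=arm_extend
4. arrived: (Approach) → mode=Dock action=announce
5. low_battery: (Dock) → mode=Survey action=arm_extend
6. arrived: (Survey) → mode=Standby action=spin_ccw

final mode: Standby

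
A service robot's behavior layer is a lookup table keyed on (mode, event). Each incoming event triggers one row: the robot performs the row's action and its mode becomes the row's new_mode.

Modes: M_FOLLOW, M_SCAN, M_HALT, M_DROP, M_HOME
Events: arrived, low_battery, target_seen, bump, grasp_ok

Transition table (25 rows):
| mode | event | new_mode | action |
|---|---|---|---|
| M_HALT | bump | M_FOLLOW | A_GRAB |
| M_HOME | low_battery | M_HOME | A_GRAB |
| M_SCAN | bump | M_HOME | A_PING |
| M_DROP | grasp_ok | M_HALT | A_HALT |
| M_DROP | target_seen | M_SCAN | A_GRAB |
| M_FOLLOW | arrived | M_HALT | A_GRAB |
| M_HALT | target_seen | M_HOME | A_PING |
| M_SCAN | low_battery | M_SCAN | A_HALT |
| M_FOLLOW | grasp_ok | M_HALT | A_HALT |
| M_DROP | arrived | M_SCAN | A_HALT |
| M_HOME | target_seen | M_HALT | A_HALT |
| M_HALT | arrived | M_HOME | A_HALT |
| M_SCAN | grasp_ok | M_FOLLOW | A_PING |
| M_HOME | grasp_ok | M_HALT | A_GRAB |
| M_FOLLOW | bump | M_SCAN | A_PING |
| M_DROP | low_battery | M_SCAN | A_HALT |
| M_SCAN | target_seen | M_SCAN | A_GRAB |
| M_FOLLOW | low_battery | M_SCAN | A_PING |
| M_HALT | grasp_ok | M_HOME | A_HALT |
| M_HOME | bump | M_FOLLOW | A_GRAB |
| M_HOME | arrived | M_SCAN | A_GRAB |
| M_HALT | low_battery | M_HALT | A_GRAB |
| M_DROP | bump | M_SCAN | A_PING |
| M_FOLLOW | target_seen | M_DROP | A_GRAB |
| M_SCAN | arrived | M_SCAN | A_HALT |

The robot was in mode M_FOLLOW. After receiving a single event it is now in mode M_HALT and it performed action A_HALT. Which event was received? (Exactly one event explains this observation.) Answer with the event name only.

grasp_ok

try arrived: (M_FOLLOW, arrived) → (M_HALT, A_GRAB)
try low_battery: (M_FOLLOW, low_battery) → (M_SCAN, A_PING)
try target_seen: (M_FOLLOW, target_seen) → (M_DROP, A_GRAB)
try bump: (M_FOLLOW, bump) → (M_SCAN, A_PING)
try grasp_ok: (M_FOLLOW, grasp_ok) → (M_HALT, A_HALT)  ← matches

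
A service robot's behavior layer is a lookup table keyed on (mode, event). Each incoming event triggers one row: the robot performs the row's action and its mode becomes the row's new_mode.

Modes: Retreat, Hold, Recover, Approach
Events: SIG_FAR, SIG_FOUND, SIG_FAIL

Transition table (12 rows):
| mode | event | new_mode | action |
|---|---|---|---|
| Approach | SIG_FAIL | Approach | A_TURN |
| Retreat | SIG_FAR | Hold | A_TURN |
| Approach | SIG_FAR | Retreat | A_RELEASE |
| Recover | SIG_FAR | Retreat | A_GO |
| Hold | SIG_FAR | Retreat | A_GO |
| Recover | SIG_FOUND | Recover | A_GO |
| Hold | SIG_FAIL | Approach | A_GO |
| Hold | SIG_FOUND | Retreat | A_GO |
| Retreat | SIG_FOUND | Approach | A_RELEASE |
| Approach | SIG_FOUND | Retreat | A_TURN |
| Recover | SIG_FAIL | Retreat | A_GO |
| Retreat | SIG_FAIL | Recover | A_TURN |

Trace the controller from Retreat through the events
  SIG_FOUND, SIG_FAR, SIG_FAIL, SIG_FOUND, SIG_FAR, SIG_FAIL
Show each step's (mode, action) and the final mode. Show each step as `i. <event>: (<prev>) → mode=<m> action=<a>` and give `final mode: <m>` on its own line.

1. SIG_FOUND: (Retreat) → mode=Approach action=A_RELEASE
2. SIG_FAR: (Approach) → mode=Retreat action=A_RELEASE
3. SIG_FAIL: (Retreat) → mode=Recover action=A_TURN
4. SIG_FOUND: (Recover) → mode=Recover action=A_GO
5. SIG_FAR: (Recover) → mode=Retreat action=A_GO
6. SIG_FAIL: (Retreat) → mode=Recover action=A_TURN

final mode: Recover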